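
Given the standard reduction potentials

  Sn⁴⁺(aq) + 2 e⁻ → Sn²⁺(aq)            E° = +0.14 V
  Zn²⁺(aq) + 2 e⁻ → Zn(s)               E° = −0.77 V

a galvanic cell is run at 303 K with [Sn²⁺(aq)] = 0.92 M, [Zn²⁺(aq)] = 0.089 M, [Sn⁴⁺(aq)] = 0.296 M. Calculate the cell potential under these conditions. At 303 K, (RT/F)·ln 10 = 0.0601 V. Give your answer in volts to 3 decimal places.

Sn⁴⁺/Sn²⁺ is reduced (cathode, E° = +0.14 V) and Zn²⁺/Zn is oxidized (anode).
The standard potential is +0.14 − (−0.77) = +0.91 V and the balanced reaction transfers n = 2 electrons.
Balancing gives Sn⁴⁺(aq) + Zn(s) → Sn²⁺(aq) + Zn²⁺(aq); hence Q = ([Sn²⁺(aq)]·[Zn²⁺(aq)]) / [Sn⁴⁺(aq)] = 0.277 (log Q = −0.558).
E = E° − (0.0601/n)·log Q = +0.91 − (0.0601/2)(−0.558) = +0.927 V.

+0.927 V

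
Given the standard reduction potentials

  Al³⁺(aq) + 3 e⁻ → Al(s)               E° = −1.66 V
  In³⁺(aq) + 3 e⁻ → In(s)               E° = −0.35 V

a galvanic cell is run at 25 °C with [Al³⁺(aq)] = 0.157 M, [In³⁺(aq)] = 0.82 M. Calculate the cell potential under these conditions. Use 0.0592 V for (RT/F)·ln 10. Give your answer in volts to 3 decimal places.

+1.324 V

Since E°(In³⁺/In) > E°(Al³⁺/Al), In³⁺/In serves as the cathode.
The standard potential is −0.35 − (−1.66) = +1.31 V and the balanced reaction transfers n = 3 electrons.
The balanced reaction is In³⁺(aq) + Al(s) → In(s) + Al³⁺(aq), so Q = [Al³⁺(aq)] / [In³⁺(aq)] = 0.191 and log Q = −0.718.
Applying E = E° − (RT ln10/nF)·log Q gives +1.31 − (0.0592/3)(−0.718) = +1.324 V.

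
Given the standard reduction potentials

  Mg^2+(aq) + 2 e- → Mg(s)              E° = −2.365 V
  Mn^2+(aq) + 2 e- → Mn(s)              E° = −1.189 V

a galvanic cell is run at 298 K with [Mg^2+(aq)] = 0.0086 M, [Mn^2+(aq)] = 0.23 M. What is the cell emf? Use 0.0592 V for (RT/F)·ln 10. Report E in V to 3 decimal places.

Mn²⁺/Mn is reduced (cathode, E° = −1.189 V) and Mg²⁺/Mg is oxidized (anode).
E°cell = −1.189 − (−2.365) = +1.176 V, with n = 2 electrons transferred.
The balanced reaction is Mn^2+(aq) + Mg(s) → Mn(s) + Mg^2+(aq), so Q = [Mg^2+(aq)] / [Mn^2+(aq)] = 0.0374 and log Q = −1.427.
By the Nernst equation, E = +1.176 − (0.0592/2)·(−1.427) = +1.218 V.

+1.218 V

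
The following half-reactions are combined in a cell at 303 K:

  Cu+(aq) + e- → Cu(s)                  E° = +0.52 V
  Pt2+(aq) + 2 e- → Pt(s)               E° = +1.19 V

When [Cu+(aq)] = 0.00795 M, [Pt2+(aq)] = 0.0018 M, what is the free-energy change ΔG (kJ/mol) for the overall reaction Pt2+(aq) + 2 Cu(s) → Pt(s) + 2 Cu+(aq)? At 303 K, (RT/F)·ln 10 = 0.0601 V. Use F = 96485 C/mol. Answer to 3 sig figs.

E°cell = +1.19 − (+0.52) = +0.67 V; the balanced reaction transfers n = 2 electrons.
Q = [Cu+(aq)]^2 / [Pt2+(aq)] = 0.0351, so log Q = −1.455 and E = +0.67 − (0.0601/2)(−1.455) = +0.7137 V.
Finally ΔG = −nFE = −(2)(96485 C/mol)(+0.7137 V) = −138 kJ/mol.

−138 kJ/mol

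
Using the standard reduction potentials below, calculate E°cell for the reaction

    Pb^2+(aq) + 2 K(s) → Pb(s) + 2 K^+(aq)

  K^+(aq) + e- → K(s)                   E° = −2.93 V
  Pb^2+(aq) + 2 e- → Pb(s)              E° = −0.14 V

+2.79 V

Pb^2+(aq) gains electrons, so the Pb²⁺/Pb couple is the cathode; the K⁺/K couple is the anode.
E°cell = E°(cathode) − E°(anode) = −0.14 − (−2.93) = +2.79 V.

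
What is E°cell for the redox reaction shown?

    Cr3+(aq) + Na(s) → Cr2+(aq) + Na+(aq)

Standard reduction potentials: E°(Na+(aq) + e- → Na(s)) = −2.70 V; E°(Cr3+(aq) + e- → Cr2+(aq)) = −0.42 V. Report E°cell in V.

In the reaction as written, Cr3+(aq) is reduced (cathode) and Na+(aq) is produced by oxidation at the anode.
E°cell = E°(cathode) − E°(anode) = −0.42 − (−2.70) = +2.28 V.
The positive value indicates the reaction is spontaneous as written.

+2.28 V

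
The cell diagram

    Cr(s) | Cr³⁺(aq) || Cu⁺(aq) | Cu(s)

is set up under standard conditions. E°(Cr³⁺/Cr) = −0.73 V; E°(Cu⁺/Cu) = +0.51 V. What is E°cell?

By convention the left-hand electrode in cell notation is the anode (oxidation) and the right-hand electrode is the cathode (reduction).
E°cell = E°(right) − E°(left) = +0.51 − (−0.73) = +1.24 V.

+1.24 V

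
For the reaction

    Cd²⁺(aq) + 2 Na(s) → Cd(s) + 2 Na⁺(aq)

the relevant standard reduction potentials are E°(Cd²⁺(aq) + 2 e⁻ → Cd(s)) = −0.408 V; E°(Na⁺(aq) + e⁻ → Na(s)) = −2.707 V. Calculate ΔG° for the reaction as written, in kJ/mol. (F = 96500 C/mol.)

In the reaction as written Cd²⁺(aq) is reduced, so the Cd²⁺/Cd couple is the cathode and Na⁺/Na is the anode.
E°cell = −0.408 − (−2.707) = +2.299 V; balancing electrons gives n = 2.
ΔG° = −nFE°cell = −(2)(96500)(+2.299) J/mol = −444 kJ/mol.

−444 kJ/mol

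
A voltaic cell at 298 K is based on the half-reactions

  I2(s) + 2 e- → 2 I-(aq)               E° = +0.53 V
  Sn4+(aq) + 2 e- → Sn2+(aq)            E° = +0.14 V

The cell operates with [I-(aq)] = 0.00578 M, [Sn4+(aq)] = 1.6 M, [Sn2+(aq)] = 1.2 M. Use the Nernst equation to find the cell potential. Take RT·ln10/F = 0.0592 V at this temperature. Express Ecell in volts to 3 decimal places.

I₂/I⁻ is reduced (cathode, E° = +0.53 V) and Sn⁴⁺/Sn²⁺ is oxidized (anode).
E°cell = +0.53 − (+0.14) = +0.39 V, with n = 2 electrons transferred.
Balancing gives I2(s) + Sn2+(aq) → 2 I-(aq) + Sn4+(aq); hence Q = ([I-(aq)]^2·[Sn4+(aq)]) / [Sn2+(aq)] = 4.45×10^−5 (log Q = −4.351).
E = E° − (0.0592/n)·log Q = +0.39 − (0.0592/2)(−4.351) = +0.519 V.

+0.519 V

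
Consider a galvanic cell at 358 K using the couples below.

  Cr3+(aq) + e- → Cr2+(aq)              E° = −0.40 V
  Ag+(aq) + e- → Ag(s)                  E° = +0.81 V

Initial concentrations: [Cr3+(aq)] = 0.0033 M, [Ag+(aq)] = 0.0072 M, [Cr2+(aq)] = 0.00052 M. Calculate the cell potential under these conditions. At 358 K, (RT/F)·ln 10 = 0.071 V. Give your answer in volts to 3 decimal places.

The Ag⁺/Ag couple has the more positive E°, so it is the cathode; Cr³⁺/Cr²⁺ is the anode.
E°cell = E°cat − E°an = +0.81 − (−0.40) = +1.21 V; n = 1.
The balanced reaction is Ag+(aq) + Cr2+(aq) → Ag(s) + Cr3+(aq), so Q = [Cr3+(aq)] / ([Ag+(aq)]·[Cr2+(aq)]) = 881 and log Q = 2.945.
By the Nernst equation, E = +1.21 − (0.071/1)·(2.945) = +1.001 V.

+1.001 V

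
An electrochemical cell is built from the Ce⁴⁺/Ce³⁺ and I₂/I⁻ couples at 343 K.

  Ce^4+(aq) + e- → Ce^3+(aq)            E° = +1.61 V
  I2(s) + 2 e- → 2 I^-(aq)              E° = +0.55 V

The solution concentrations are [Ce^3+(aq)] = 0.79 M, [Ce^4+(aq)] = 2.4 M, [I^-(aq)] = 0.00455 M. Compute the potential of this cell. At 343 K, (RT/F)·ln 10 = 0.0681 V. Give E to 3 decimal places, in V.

+0.933 V

The Ce⁴⁺/Ce³⁺ couple has the more positive E°, so it is the cathode; I₂/I⁻ is the anode.
E°cell = +1.61 − (+0.55) = +1.06 V, with n = 2 electrons transferred.
The balanced reaction is 2 Ce^4+(aq) + 2 I^-(aq) → 2 Ce^3+(aq) + I2(s), so Q = [Ce^3+(aq)]^2 / ([Ce^4+(aq)]^2·[I^-(aq)]^2) = 5.23×10^3 and log Q = 3.719.
E = E° − (0.0681/n)·log Q = +1.06 − (0.0681/2)(3.719) = +0.933 V.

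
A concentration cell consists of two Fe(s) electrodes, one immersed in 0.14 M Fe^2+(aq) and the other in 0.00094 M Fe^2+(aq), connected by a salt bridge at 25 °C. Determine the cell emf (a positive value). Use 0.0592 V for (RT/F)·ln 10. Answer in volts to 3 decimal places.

0.064 V

For a concentration cell E°cell = 0, since both electrodes use the same couple.
The compartment with the higher Fe^2+(aq) concentration (0.14 M) acts as the cathode; ions are reduced there and produced at the dilute (0.00094 M) anode.
With n = 2, Ecell = −(0.0592/2)·log([dilute]/[conc]) = −(0.0592/2)·log(0.00094/0.14) = +0.064 V.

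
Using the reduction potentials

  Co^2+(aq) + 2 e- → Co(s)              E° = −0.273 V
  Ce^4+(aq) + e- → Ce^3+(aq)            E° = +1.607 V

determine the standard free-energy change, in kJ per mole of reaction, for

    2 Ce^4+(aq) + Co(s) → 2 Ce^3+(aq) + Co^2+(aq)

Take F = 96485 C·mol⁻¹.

−363 kJ/mol

In the reaction as written Ce^4+(aq) is reduced, so the Ce⁴⁺/Ce³⁺ couple is the cathode and Co²⁺/Co is the anode.
E°cell = +1.607 − (−0.273) = +1.880 V; balancing electrons gives n = 2.
ΔG° = −nFE°cell = −(2)(96485)(+1.880) J/mol = −363 kJ/mol.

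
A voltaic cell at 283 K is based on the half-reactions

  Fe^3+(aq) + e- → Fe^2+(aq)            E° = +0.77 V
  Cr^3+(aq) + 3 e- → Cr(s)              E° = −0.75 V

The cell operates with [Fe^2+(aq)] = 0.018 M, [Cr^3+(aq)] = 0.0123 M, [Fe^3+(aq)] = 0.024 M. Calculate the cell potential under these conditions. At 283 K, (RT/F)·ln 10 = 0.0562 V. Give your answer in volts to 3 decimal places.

The Fe³⁺/Fe²⁺ couple has the more positive E°, so it is the cathode; Cr³⁺/Cr is the anode.
E°cell = E°cat − E°an = +0.77 − (−0.75) = +1.52 V; n = 3.
Balancing gives 3 Fe^3+(aq) + Cr(s) → 3 Fe^2+(aq) + Cr^3+(aq); hence Q = ([Fe^2+(aq)]^3·[Cr^3+(aq)]) / [Fe^3+(aq)]^3 = 0.00519 (log Q = −2.285).
By the Nernst equation, E = +1.52 − (0.0562/3)·(−2.285) = +1.563 V.

+1.563 V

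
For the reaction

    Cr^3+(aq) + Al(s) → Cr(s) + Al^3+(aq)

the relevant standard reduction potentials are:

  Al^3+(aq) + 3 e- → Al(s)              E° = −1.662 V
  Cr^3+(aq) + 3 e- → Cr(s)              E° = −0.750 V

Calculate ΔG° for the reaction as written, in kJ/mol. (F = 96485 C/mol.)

−264 kJ/mol

In the reaction as written Cr^3+(aq) is reduced, so the Cr³⁺/Cr couple is the cathode and Al³⁺/Al is the anode.
E°cell = −0.750 − (−1.662) = +0.912 V; balancing electrons gives n = 3.
ΔG° = −nFE°cell = −(3)(96485)(+0.912) J/mol = −264 kJ/mol.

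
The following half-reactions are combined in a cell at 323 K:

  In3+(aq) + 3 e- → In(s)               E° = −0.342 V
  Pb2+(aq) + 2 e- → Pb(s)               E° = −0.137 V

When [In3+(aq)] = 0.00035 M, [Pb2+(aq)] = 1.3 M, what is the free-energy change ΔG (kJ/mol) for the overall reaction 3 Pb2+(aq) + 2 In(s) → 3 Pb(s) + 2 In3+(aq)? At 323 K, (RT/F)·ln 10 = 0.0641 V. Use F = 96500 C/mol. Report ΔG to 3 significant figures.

−164 kJ/mol

E°cell = −0.137 − (−0.342) = +0.205 V; the balanced reaction transfers n = 6 electrons.
Q = [In3+(aq)]^2 / [Pb2+(aq)]^3 = 5.58×10^−8, so log Q = −7.254 and E = +0.205 − (0.0641/6)(−7.254) = +0.2825 V.
Then ΔG = −nFE = −6 × 96500 × +0.2825 J/mol = −164 kJ/mol.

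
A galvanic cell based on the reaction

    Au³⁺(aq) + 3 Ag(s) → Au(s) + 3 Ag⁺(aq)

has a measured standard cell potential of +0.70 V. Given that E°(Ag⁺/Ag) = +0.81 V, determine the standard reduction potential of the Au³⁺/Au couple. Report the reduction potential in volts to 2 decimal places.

In the reaction as written the Au³⁺/Au couple is reduced (cathode) and Ag⁺/Ag is oxidized (anode), so E°cell = E°(Au³⁺/Au) − E°(Ag⁺/Ag).
E°(Au³⁺/Au) = E°cell + E°(anode) = +0.70 + (+0.81) = +1.51 V.

+1.51 V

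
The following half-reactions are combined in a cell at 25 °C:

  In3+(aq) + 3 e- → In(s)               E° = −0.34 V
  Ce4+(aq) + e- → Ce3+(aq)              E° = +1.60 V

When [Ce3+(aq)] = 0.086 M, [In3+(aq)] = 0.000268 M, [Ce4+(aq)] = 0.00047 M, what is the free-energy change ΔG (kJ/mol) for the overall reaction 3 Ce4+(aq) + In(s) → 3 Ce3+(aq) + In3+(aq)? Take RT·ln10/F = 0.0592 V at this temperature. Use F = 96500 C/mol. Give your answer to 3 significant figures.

E°cell = +1.60 − (−0.34) = +1.94 V; the balanced reaction transfers n = 3 electrons.
The reaction quotient is ([Ce3+(aq)]^3·[In3+(aq)]) / [Ce4+(aq)]^3 = 1.64×10^3; by Nernst, E = +1.94 − (0.0592/3)(3.215) = +1.8766 V.
ΔG = −nFE = −(3)(96500)(+1.8766) J/mol = −543 kJ/mol.

−543 kJ/mol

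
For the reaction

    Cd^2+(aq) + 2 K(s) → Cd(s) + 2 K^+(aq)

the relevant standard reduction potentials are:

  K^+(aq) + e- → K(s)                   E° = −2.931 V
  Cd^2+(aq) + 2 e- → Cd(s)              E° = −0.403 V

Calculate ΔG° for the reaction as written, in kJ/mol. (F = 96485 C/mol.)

In the reaction as written Cd^2+(aq) is reduced, so the Cd²⁺/Cd couple is the cathode and K⁺/K is the anode.
E°cell = −0.403 − (−2.931) = +2.528 V; balancing electrons gives n = 2.
ΔG° = −nFE°cell = −(2)(96485)(+2.528) J/mol = −488 kJ/mol.

−488 kJ/mol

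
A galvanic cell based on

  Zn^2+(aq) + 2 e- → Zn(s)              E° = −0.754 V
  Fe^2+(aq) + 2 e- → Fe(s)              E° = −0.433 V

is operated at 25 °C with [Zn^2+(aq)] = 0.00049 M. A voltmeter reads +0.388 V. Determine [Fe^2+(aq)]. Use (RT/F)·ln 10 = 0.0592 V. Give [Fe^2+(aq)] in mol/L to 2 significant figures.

0.090 M

Fe²⁺/Fe is the cathode (higher E°); E°cell = −0.433 − (−0.754) = +0.321 V with n = 2.
Rearranging E = E° − (0.0592/n)·log Q gives log Q = 2(+0.321 − (+0.388))/0.0592 = −2.264.
The balanced reaction is Fe^2+(aq) + Zn(s) → Fe(s) + Zn^2+(aq), so Q = [Zn^2+(aq)] / [Fe^2+(aq)].
Isolating [Fe^2+(aq)] in Q = 10^{−2.264} yields log [Fe^2+(aq)] = −1.046, i.e. 0.090 M.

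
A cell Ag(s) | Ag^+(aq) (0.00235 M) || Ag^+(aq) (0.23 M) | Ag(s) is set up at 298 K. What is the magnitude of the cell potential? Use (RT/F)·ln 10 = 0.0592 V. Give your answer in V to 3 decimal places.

0.118 V

For a concentration cell E°cell = 0, since both electrodes use the same couple.
The compartment with the higher Ag^+(aq) concentration (0.23 M) acts as the cathode; ions are reduced there and produced at the dilute (0.00235 M) anode.
With n = 1, Ecell = −(0.0592/1)·log([dilute]/[conc]) = −(0.0592/1)·log(0.00235/0.23) = +0.118 V.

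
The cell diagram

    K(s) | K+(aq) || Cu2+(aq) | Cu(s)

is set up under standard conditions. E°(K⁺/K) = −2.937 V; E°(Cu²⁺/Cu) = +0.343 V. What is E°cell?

By convention the left-hand electrode in cell notation is the anode (oxidation) and the right-hand electrode is the cathode (reduction).
E°cell = E°(right) − E°(left) = +0.343 − (−2.937) = +3.280 V.

+3.280 V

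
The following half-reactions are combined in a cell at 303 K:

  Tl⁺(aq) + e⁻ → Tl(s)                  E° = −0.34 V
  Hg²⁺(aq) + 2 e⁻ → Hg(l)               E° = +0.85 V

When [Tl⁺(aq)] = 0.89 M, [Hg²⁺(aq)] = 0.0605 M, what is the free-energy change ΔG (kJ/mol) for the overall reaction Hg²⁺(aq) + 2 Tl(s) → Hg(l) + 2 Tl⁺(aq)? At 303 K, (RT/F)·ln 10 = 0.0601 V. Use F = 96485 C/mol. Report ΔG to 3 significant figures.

The standard cell potential is +0.85 − (−0.34) = +1.19 V, with n = 2 electrons in the balanced equation.
The reaction quotient is [Tl⁺(aq)]^2 / [Hg²⁺(aq)] = 13.1; by Nernst, E = +1.19 − (0.0601/2)(1.117) = +1.1564 V.
ΔG = −nFE = −(2)(96485)(+1.1564) J/mol = −223 kJ/mol.

−223 kJ/mol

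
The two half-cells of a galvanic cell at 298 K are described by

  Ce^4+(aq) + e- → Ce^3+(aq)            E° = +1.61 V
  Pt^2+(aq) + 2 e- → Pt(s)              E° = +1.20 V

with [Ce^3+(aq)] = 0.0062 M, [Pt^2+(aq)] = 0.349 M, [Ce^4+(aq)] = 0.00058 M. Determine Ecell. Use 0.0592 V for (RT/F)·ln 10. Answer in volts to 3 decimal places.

+0.363 V

Ce⁴⁺/Ce³⁺ is reduced (cathode, E° = +1.61 V) and Pt²⁺/Pt is oxidized (anode).
The standard potential is +1.61 − (+1.20) = +0.41 V and the balanced reaction transfers n = 2 electrons.
For the overall reaction 2 Ce^4+(aq) + Pt(s) → 2 Ce^3+(aq) + Pt^2+(aq), Q = ([Ce^3+(aq)]^2·[Pt^2+(aq)]) / [Ce^4+(aq)]^2 = 39.9, giving log Q = 1.601.
Applying E = E° − (RT ln10/nF)·log Q gives +0.41 − (0.0592/2)(1.601) = +0.363 V.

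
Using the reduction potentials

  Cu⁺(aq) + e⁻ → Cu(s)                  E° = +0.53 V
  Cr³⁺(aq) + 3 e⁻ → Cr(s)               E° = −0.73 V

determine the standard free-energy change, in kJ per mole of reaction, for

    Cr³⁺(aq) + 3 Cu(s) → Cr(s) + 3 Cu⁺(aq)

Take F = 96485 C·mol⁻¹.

+365 kJ/mol

In the reaction as written Cr³⁺(aq) is reduced, so the Cr³⁺/Cr couple is the cathode and Cu⁺/Cu is the anode.
E°cell = −0.73 − (+0.53) = −1.26 V; balancing electrons gives n = 3.
ΔG° = −nFE°cell = −(3)(96485)(−1.26) J/mol = +365 kJ/mol.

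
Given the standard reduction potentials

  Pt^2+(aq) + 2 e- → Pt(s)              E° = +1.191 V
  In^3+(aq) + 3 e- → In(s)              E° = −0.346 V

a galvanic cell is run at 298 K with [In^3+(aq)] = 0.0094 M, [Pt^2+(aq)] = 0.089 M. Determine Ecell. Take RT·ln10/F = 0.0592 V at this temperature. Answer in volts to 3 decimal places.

+1.546 V

The Pt²⁺/Pt couple has the more positive E°, so it is the cathode; In³⁺/In is the anode.
The standard potential is +1.191 − (−0.346) = +1.537 V and the balanced reaction transfers n = 6 electrons.
The balanced reaction is 3 Pt^2+(aq) + 2 In(s) → 3 Pt(s) + 2 In^3+(aq), so Q = [In^3+(aq)]^2 / [Pt^2+(aq)]^3 = 0.125 and log Q = −0.902.
By the Nernst equation, E = +1.537 − (0.0592/6)·(−0.902) = +1.546 V.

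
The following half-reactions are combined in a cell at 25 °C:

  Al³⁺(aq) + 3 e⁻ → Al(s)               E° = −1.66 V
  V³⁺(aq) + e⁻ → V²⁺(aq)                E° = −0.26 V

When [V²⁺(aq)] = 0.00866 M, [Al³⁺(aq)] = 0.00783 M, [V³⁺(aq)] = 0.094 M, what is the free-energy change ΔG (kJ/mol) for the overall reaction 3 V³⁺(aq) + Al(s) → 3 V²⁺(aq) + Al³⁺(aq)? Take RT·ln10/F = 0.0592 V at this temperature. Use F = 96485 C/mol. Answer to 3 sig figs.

E°cell = −0.26 − (−1.66) = +1.40 V; the balanced reaction transfers n = 3 electrons.
The reaction quotient is ([V²⁺(aq)]^3·[Al³⁺(aq)]) / [V³⁺(aq)]^3 = 6.12×10^−6; by Nernst, E = +1.40 − (0.0592/3)(−5.213) = +1.5029 V.
ΔG = −nFE = −(3)(96485)(+1.5029) J/mol = −435 kJ/mol.

−435 kJ/mol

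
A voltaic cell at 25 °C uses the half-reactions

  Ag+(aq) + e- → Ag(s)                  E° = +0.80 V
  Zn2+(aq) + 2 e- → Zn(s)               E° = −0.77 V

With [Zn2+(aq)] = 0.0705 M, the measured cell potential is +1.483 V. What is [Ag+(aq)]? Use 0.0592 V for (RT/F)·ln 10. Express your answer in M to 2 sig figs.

Ag⁺/Ag is the cathode (higher E°); E°cell = +0.80 − (−0.77) = +1.57 V with n = 2.
From the Nernst equation, log Q = n(E° − E)/0.0592 = 2·(+1.57 − (+1.483))/0.0592 = 2.939.
Balancing electrons gives 2 Ag+(aq) + Zn(s) → 2 Ag(s) + Zn2+(aq); thus Q = [Zn2+(aq)] / [Ag+(aq)]^2.
Solving for the unknown gives log [Ag+(aq)] = −2.045, so [Ag+(aq)] ≈ 0.0090 M.

0.0090 M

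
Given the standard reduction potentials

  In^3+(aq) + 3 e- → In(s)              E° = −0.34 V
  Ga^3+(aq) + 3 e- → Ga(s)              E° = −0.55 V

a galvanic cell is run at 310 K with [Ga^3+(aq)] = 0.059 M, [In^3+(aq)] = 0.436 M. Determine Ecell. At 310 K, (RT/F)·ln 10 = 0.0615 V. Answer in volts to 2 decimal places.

Since E°(In³⁺/In) > E°(Ga³⁺/Ga), In³⁺/In serves as the cathode.
E°cell = −0.34 − (−0.55) = +0.21 V, with n = 3 electrons transferred.
The balanced reaction is In^3+(aq) + Ga(s) → In(s) + Ga^3+(aq), so Q = [Ga^3+(aq)] / [In^3+(aq)] = 0.135 and log Q = −0.869.
E = E° − (0.0615/n)·log Q = +0.21 − (0.0615/3)(−0.869) = +0.23 V.

+0.23 V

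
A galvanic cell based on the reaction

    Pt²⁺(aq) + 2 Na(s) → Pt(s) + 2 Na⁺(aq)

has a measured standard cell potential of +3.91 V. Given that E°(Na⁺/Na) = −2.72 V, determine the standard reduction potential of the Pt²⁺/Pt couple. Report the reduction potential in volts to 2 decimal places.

+1.19 V

In the reaction as written the Pt²⁺/Pt couple is reduced (cathode) and Na⁺/Na is oxidized (anode), so E°cell = E°(Pt²⁺/Pt) − E°(Na⁺/Na).
E°(Pt²⁺/Pt) = E°cell + E°(anode) = +3.91 + (−2.72) = +1.19 V.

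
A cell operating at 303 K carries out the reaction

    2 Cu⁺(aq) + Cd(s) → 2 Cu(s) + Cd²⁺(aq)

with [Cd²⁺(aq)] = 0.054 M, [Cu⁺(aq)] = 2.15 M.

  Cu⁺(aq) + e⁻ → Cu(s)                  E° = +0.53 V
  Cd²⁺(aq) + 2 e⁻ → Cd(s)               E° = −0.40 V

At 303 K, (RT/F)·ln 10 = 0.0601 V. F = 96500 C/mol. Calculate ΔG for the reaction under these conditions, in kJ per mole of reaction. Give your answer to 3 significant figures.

−191 kJ/mol

With Cu⁺/Cu reduced at the cathode, E°cell = +0.53 − (−0.40) = +0.93 V and n = 2.
Q = [Cd²⁺(aq)] / [Cu⁺(aq)]^2 = 0.0117, so log Q = −1.932 and E = +0.93 − (0.0601/2)(−1.932) = +0.9881 V.
Finally ΔG = −nFE = −(2)(96500 C/mol)(+0.9881 V) = −191 kJ/mol.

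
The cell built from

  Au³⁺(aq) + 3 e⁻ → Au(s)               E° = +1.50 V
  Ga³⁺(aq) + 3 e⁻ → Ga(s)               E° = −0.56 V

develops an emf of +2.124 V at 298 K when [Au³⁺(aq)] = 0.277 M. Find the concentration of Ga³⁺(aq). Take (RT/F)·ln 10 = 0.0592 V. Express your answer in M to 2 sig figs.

0.00016 M

Au³⁺/Au is the cathode (higher E°); E°cell = +1.50 − (−0.56) = +2.06 V with n = 3.
From the Nernst equation, log Q = n(E° − E)/0.0592 = 3·(+2.06 − (+2.124))/0.0592 = −3.243.
For Au³⁺(aq) + Ga(s) → Au(s) + Ga³⁺(aq), the reaction quotient is Q = [Ga³⁺(aq)] / [Au³⁺(aq)].
Isolating [Ga³⁺(aq)] in Q = 10^{−3.243} yields log [Ga³⁺(aq)] = −3.801, i.e. 0.00016 M.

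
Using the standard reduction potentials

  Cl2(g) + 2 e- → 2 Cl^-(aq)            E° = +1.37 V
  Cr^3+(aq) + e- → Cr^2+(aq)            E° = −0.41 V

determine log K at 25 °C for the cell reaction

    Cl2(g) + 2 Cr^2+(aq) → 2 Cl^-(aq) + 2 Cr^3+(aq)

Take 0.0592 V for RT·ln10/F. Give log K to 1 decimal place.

log K = 60.1

The Cl₂/Cl⁻ couple is reduced (cathode); E°cell = +1.37 − (−0.41) = +1.78 V with n = 2.
At equilibrium E = 0, so log K = nE°cell / 0.0592 = (2)(+1.78) / 0.0592 = 60.1.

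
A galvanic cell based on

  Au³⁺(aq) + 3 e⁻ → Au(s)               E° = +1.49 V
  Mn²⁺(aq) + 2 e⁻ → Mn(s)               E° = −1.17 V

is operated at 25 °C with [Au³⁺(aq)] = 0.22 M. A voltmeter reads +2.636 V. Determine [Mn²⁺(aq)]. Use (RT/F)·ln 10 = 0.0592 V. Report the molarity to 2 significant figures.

With Au³⁺/Au at the cathode and Mn²⁺/Mn at the anode, E°cell = +1.49 − (−1.17) = +2.66 V (n = 6).
From the Nernst equation, log Q = n(E° − E)/0.0592 = 6·(+2.66 − (+2.636))/0.0592 = 2.432.
Balancing electrons gives 2 Au³⁺(aq) + 3 Mn(s) → 2 Au(s) + 3 Mn²⁺(aq); thus Q = [Mn²⁺(aq)]^3 / [Au³⁺(aq)]^2.
Substituting the known concentrations and solving, log [Mn²⁺(aq)] = 0.372 and [Mn²⁺(aq)] = 2.4 M.

2.4 M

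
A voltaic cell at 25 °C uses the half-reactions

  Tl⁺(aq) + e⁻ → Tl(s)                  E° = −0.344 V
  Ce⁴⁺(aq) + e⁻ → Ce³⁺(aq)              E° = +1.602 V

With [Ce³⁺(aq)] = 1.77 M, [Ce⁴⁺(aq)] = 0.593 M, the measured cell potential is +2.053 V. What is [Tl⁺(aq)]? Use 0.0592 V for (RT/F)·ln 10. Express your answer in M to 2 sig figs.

0.0052 M

The Ce⁴⁺/Ce³⁺ couple has the larger reduction potential, so it is the cathode: E°cell = +1.602 − (−0.344) = +1.946 V and n = 1.
From the Nernst equation, log Q = n(E° − E)/0.0592 = 1·(+1.946 − (+2.053))/0.0592 = −1.807.
For Ce⁴⁺(aq) + Tl(s) → Ce³⁺(aq) + Tl⁺(aq), the reaction quotient is Q = ([Ce³⁺(aq)]·[Tl⁺(aq)]) / [Ce⁴⁺(aq)].
Substituting the known concentrations and solving, log [Tl⁺(aq)] = −2.282 and [Tl⁺(aq)] = 0.0052 M.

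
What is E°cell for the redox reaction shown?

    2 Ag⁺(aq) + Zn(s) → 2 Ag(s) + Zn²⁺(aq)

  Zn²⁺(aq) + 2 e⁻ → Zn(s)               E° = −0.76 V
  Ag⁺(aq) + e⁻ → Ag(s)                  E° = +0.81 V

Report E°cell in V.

Ag⁺(aq) gains electrons, so the Ag⁺/Ag couple is the cathode; the Zn²⁺/Zn couple is the anode.
E°cell = E°(cathode) − E°(anode) = +0.81 − (−0.76) = +1.57 V.

+1.57 V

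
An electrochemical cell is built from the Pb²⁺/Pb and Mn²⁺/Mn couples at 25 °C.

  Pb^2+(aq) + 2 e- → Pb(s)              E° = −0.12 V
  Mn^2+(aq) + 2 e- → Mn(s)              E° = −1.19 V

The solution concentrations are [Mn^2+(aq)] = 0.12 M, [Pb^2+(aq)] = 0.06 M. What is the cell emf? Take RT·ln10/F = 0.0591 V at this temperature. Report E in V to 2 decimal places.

The Pb²⁺/Pb couple has the more positive E°, so it is the cathode; Mn²⁺/Mn is the anode.
E°cell = −0.12 − (−1.19) = +1.07 V, with n = 2 electrons transferred.
Balancing gives Pb^2+(aq) + Mn(s) → Pb(s) + Mn^2+(aq); hence Q = [Mn^2+(aq)] / [Pb^2+(aq)] = 2 (log Q = 0.301).
By the Nernst equation, E = +1.07 − (0.0591/2)·(0.301) = +1.06 V.

+1.06 V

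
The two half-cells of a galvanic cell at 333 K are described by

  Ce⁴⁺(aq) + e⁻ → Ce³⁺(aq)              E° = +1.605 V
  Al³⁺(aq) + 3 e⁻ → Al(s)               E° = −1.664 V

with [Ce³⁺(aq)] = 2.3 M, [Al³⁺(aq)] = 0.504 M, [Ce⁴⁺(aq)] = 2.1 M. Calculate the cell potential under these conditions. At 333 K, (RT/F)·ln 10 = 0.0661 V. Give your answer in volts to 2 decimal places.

+3.27 V

Since E°(Ce⁴⁺/Ce³⁺) > E°(Al³⁺/Al), Ce⁴⁺/Ce³⁺ serves as the cathode.
The standard potential is +1.605 − (−1.664) = +3.269 V and the balanced reaction transfers n = 3 electrons.
For the overall reaction 3 Ce⁴⁺(aq) + Al(s) → 3 Ce³⁺(aq) + Al³⁺(aq), Q = ([Ce³⁺(aq)]^3·[Al³⁺(aq)]) / [Ce⁴⁺(aq)]^3 = 0.662, giving log Q = −0.179.
By the Nernst equation, E = +3.269 − (0.0661/3)·(−0.179) = +3.27 V.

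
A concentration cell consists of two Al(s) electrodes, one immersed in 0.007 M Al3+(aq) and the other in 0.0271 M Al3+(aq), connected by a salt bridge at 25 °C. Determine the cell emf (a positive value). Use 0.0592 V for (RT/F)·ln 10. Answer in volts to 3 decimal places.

0.012 V

For a concentration cell E°cell = 0, since both electrodes use the same couple.
The compartment with the higher Al3+(aq) concentration (0.0271 M) acts as the cathode; ions are reduced there and produced at the dilute (0.007 M) anode.
With n = 3, Ecell = −(0.0592/3)·log([dilute]/[conc]) = −(0.0592/3)·log(0.007/0.0271) = +0.012 V.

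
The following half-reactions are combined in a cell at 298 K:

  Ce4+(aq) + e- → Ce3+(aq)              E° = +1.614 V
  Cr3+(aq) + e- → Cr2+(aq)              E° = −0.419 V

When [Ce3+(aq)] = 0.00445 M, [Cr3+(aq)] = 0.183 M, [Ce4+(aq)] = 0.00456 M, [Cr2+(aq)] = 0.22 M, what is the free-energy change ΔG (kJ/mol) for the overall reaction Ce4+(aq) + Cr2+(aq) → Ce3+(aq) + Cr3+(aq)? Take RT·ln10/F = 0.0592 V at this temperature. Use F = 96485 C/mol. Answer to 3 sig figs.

With Ce⁴⁺/Ce³⁺ reduced at the cathode, E°cell = +1.614 − (−0.419) = +2.033 V and n = 1.
Here Q = ([Ce3+(aq)]·[Cr3+(aq)]) / ([Ce4+(aq)]·[Cr2+(aq)]) = 0.812 (log Q = −0.091), giving E = +2.033 − (0.0592/1)·(−0.091) = +2.0384 V.
ΔG = −nFE = −(1)(96485)(+2.0384) J/mol = −197 kJ/mol.

−197 kJ/mol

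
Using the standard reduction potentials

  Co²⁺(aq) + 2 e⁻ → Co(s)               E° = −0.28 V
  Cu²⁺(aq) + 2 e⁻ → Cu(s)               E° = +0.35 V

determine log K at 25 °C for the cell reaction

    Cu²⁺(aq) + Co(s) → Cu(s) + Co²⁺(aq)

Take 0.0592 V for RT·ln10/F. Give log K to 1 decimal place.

The Cu²⁺/Cu couple is reduced (cathode); E°cell = +0.35 − (−0.28) = +0.63 V with n = 2.
At equilibrium E = 0, so log K = nE°cell / 0.0592 = (2)(+0.63) / 0.0592 = 21.3.

log K = 21.3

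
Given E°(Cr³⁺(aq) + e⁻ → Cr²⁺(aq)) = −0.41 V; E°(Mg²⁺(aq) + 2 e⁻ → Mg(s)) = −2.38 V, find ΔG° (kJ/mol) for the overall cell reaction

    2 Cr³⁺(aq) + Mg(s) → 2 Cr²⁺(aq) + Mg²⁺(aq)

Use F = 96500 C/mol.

−380 kJ/mol

In the reaction as written Cr³⁺(aq) is reduced, so the Cr³⁺/Cr²⁺ couple is the cathode and Mg²⁺/Mg is the anode.
E°cell = −0.41 − (−2.38) = +1.97 V; balancing electrons gives n = 2.
ΔG° = −nFE°cell = −(2)(96500)(+1.97) J/mol = −380 kJ/mol.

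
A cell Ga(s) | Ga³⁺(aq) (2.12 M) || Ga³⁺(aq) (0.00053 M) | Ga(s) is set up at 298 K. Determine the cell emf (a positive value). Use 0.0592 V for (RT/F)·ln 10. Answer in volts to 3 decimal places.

0.071 V

For a concentration cell E°cell = 0, since both electrodes use the same couple.
The compartment with the higher Ga³⁺(aq) concentration (2.12 M) acts as the cathode; ions are reduced there and produced at the dilute (0.00053 M) anode.
With n = 3, Ecell = −(0.0592/3)·log([dilute]/[conc]) = −(0.0592/3)·log(0.00053/2.12) = +0.071 V.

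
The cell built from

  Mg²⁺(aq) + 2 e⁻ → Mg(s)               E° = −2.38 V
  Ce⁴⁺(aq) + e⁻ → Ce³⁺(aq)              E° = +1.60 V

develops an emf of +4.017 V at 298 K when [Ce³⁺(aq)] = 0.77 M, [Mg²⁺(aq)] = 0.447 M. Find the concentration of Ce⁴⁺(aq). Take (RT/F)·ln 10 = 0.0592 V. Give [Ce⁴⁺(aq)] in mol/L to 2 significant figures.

With Ce⁴⁺/Ce³⁺ at the cathode and Mg²⁺/Mg at the anode, E°cell = +1.60 − (−2.38) = +3.98 V (n = 2).
Since E = E° − (0.0592/n)·log Q, log Q = n(E° − E)/0.0592 = −1.250.
Balancing electrons gives 2 Ce⁴⁺(aq) + Mg(s) → 2 Ce³⁺(aq) + Mg²⁺(aq); thus Q = ([Ce³⁺(aq)]^2·[Mg²⁺(aq)]) / [Ce⁴⁺(aq)]^2.
Isolating [Ce⁴⁺(aq)] in Q = 10^{−1.250} yields log [Ce⁴⁺(aq)] = 0.337, i.e. 2.2 M.

2.2 M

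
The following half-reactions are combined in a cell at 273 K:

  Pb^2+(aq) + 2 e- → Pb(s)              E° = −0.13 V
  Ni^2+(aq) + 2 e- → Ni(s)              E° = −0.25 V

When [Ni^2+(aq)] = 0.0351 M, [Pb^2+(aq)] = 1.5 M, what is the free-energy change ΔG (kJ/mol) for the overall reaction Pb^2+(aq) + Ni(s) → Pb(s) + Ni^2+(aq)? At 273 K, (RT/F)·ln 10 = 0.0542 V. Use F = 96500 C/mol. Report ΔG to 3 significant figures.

With Pb²⁺/Pb reduced at the cathode, E°cell = −0.13 − (−0.25) = +0.12 V and n = 2.
Q = [Ni^2+(aq)] / [Pb^2+(aq)] = 0.0234, so log Q = −1.631 and E = +0.12 − (0.0542/2)(−1.631) = +0.1642 V.
ΔG = −nFE = −(2)(96500)(+0.1642) J/mol = −31.7 kJ/mol.

−31.7 kJ/mol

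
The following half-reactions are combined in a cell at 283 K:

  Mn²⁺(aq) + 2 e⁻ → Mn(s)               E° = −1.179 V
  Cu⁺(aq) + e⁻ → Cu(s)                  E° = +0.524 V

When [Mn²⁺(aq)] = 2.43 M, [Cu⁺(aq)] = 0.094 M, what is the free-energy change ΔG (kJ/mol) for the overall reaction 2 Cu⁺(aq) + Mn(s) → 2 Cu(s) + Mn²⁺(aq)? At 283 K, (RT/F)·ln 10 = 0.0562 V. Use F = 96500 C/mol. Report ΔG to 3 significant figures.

The standard cell potential is +0.524 − (−1.179) = +1.703 V, with n = 2 electrons in the balanced equation.
Q = [Mn²⁺(aq)] / [Cu⁺(aq)]^2 = 275, so log Q = 2.439 and E = +1.703 − (0.0562/2)(2.439) = +1.6345 V.
Finally ΔG = −nFE = −(2)(96500 C/mol)(+1.6345 V) = −315 kJ/mol.

−315 kJ/mol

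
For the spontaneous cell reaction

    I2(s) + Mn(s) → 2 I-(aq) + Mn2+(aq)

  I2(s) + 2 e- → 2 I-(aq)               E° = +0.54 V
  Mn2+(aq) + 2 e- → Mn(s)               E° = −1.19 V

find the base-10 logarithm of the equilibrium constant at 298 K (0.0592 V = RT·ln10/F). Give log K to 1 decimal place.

log K = 58.4

The I₂/I⁻ couple is reduced (cathode); E°cell = +0.54 − (−1.19) = +1.73 V with n = 2.
At equilibrium E = 0, so log K = nE°cell / 0.0592 = (2)(+1.73) / 0.0592 = 58.4.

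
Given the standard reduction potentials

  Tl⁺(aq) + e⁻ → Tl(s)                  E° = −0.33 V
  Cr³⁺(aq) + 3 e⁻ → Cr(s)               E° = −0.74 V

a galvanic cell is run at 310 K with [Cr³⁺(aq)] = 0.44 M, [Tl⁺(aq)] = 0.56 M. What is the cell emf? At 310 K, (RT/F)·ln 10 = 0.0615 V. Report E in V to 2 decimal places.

The Tl⁺/Tl couple has the more positive E°, so it is the cathode; Cr³⁺/Cr is the anode.
The standard potential is −0.33 − (−0.74) = +0.41 V and the balanced reaction transfers n = 3 electrons.
For the overall reaction 3 Tl⁺(aq) + Cr(s) → 3 Tl(s) + Cr³⁺(aq), Q = [Cr³⁺(aq)] / [Tl⁺(aq)]^3 = 2.51, giving log Q = 0.399.
E = E° − (0.0615/n)·log Q = +0.41 − (0.0615/3)(0.399) = +0.40 V.

+0.40 V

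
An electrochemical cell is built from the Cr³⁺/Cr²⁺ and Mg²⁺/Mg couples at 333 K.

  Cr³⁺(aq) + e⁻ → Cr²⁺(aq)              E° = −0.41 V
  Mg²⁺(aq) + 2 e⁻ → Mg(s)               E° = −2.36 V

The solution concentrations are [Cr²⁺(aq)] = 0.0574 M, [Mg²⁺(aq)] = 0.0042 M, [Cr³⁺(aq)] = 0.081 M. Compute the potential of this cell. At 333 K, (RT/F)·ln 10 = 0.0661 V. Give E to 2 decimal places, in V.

+2.04 V

Since E°(Cr³⁺/Cr²⁺) > E°(Mg²⁺/Mg), Cr³⁺/Cr²⁺ serves as the cathode.
The standard potential is −0.41 − (−2.36) = +1.95 V and the balanced reaction transfers n = 2 electrons.
Balancing gives 2 Cr³⁺(aq) + Mg(s) → 2 Cr²⁺(aq) + Mg²⁺(aq); hence Q = ([Cr²⁺(aq)]^2·[Mg²⁺(aq)]) / [Cr³⁺(aq)]^2 = 0.00211 (log Q = −2.676).
Applying E = E° − (RT ln10/nF)·log Q gives +1.95 − (0.0661/2)(−2.676) = +2.04 V.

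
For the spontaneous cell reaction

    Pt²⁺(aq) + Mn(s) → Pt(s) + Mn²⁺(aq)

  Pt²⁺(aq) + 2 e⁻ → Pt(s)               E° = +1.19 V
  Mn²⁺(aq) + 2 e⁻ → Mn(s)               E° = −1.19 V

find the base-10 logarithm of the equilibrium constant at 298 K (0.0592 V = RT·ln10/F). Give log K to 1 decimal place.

log K = 80.4

The Pt²⁺/Pt couple is reduced (cathode); E°cell = +1.19 − (−1.19) = +2.38 V with n = 2.
At equilibrium E = 0, so log K = nE°cell / 0.0592 = (2)(+2.38) / 0.0592 = 80.4.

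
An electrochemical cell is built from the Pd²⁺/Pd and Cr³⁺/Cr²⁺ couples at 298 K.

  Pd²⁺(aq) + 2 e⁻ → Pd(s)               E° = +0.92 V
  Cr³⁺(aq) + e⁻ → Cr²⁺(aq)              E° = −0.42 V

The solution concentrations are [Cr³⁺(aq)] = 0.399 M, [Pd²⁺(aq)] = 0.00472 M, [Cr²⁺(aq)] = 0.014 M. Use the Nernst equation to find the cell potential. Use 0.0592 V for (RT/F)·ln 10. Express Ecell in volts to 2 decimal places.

+1.19 V

Pd²⁺/Pd is reduced (cathode, E° = +0.92 V) and Cr³⁺/Cr²⁺ is oxidized (anode).
E°cell = +0.92 − (−0.42) = +1.34 V, with n = 2 electrons transferred.
Balancing gives Pd²⁺(aq) + 2 Cr²⁺(aq) → Pd(s) + 2 Cr³⁺(aq); hence Q = [Cr³⁺(aq)]^2 / ([Pd²⁺(aq)]·[Cr²⁺(aq)]^2) = 1.72×10^5 (log Q = 5.236).
Applying E = E° − (RT ln10/nF)·log Q gives +1.34 − (0.0592/2)(5.236) = +1.19 V.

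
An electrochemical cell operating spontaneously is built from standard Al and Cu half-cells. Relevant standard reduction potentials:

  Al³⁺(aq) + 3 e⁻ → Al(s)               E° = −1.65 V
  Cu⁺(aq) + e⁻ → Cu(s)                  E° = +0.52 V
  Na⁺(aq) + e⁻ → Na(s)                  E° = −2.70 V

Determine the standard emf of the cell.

Of the two couples in this cell, the one with the more positive reduction potential is reduced at the cathode: here that is Cu⁺/Cu (+0.52 V); Al³⁺/Al (−1.65 V) is the anode.
E°cell = E°(cathode) − E°(anode) = +0.52 − (−1.65) = +2.17 V.

+2.17 V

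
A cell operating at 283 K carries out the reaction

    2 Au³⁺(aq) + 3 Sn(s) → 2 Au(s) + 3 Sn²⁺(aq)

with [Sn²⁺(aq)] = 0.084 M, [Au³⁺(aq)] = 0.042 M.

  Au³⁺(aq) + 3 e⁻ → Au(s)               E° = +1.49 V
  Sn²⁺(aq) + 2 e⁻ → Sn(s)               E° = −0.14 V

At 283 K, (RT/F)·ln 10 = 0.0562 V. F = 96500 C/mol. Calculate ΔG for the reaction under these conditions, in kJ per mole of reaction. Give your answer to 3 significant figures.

−946 kJ/mol

The standard cell potential is +1.49 − (−0.14) = +1.63 V, with n = 6 electrons in the balanced equation.
Here Q = [Sn²⁺(aq)]^3 / [Au³⁺(aq)]^2 = 0.336 (log Q = −0.474), giving E = +1.63 − (0.0562/6)·(−0.474) = +1.6344 V.
Finally ΔG = −nFE = −(6)(96500 C/mol)(+1.6344 V) = −946 kJ/mol.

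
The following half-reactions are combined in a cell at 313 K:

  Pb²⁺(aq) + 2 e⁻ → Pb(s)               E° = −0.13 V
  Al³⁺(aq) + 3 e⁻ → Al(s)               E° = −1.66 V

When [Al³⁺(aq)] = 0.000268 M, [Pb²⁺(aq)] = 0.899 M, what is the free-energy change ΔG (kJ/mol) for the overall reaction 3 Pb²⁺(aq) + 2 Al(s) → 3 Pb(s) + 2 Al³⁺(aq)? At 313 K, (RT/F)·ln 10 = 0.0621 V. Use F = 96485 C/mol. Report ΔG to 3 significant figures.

The standard cell potential is −0.13 − (−1.66) = +1.53 V, with n = 6 electrons in the balanced equation.
Q = [Al³⁺(aq)]^2 / [Pb²⁺(aq)]^3 = 9.89×10^−8, so log Q = −7.005 and E = +1.53 − (0.0621/6)(−7.005) = +1.6025 V.
Then ΔG = −nFE = −6 × 96485 × +1.6025 J/mol = −928 kJ/mol.

−928 kJ/mol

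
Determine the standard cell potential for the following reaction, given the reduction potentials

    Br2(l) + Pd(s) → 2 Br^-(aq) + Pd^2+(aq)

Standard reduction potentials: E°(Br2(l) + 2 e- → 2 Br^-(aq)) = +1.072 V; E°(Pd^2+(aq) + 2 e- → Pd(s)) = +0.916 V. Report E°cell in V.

+0.156 V

Br2(l) gains electrons, so the Br₂/Br⁻ couple is the cathode; the Pd²⁺/Pd couple is the anode.
E°cell = E°(cathode) − E°(anode) = +1.072 − (+0.916) = +0.156 V.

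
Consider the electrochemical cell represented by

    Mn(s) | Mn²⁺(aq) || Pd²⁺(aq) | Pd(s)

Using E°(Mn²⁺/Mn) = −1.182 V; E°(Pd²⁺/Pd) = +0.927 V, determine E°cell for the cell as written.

+2.109 V

By convention the left-hand electrode in cell notation is the anode (oxidation) and the right-hand electrode is the cathode (reduction).
E°cell = E°(right) − E°(left) = +0.927 − (−1.182) = +2.109 V.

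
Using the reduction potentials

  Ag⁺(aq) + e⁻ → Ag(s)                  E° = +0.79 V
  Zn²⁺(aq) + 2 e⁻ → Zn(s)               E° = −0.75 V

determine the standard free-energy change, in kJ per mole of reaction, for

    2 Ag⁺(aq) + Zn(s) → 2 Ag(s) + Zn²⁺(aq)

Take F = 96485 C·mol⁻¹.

−297 kJ/mol

In the reaction as written Ag⁺(aq) is reduced, so the Ag⁺/Ag couple is the cathode and Zn²⁺/Zn is the anode.
E°cell = +0.79 − (−0.75) = +1.54 V; balancing electrons gives n = 2.
ΔG° = −nFE°cell = −(2)(96485)(+1.54) J/mol = −297 kJ/mol.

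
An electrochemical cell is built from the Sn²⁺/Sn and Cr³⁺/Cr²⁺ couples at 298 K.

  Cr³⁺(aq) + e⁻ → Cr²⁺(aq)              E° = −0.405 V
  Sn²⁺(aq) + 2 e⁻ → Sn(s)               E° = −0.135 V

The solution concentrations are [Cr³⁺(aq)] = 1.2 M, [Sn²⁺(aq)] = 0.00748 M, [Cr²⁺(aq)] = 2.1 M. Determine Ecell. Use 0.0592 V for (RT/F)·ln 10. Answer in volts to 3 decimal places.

+0.221 V

Since E°(Sn²⁺/Sn) > E°(Cr³⁺/Cr²⁺), Sn²⁺/Sn serves as the cathode.
E°cell = −0.135 − (−0.405) = +0.270 V, with n = 2 electrons transferred.
Balancing gives Sn²⁺(aq) + 2 Cr²⁺(aq) → Sn(s) + 2 Cr³⁺(aq); hence Q = [Cr³⁺(aq)]^2 / ([Sn²⁺(aq)]·[Cr²⁺(aq)]^2) = 43.7 (log Q = 1.640).
By the Nernst equation, E = +0.270 − (0.0592/2)·(1.640) = +0.221 V.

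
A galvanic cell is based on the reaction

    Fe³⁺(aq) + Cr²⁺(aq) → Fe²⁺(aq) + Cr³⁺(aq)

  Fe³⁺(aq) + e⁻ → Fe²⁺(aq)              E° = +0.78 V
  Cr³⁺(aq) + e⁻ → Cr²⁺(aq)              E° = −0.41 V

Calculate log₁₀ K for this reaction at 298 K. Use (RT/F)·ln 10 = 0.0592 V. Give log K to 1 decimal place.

The Fe³⁺/Fe²⁺ couple is reduced (cathode); E°cell = +0.78 − (−0.41) = +1.19 V with n = 1.
At equilibrium E = 0, so log K = nE°cell / 0.0592 = (1)(+1.19) / 0.0592 = 20.1.

log K = 20.1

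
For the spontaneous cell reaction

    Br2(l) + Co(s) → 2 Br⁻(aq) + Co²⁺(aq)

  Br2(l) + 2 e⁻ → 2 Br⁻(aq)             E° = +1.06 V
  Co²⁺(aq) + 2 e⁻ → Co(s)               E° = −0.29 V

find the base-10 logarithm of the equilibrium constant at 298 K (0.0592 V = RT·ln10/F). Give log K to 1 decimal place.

log K = 45.6

The Br₂/Br⁻ couple is reduced (cathode); E°cell = +1.06 − (−0.29) = +1.35 V with n = 2.
At equilibrium E = 0, so log K = nE°cell / 0.0592 = (2)(+1.35) / 0.0592 = 45.6.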